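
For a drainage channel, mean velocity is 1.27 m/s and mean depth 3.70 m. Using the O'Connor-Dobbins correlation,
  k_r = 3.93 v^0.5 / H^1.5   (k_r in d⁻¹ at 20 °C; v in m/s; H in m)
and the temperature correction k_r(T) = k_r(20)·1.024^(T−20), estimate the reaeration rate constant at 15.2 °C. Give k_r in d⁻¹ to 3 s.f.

k_r(20) = 3.93 × 1.27^0.5 / 3.70^1.5 = 3.93 × 1.127 / 7.117 = 0.6223 d⁻¹.
k_r(15.2) = 0.6223 × 1.024^(15.2−20) = 0.6223 × 0.8924 = 0.5553 d⁻¹.

k_r ≈ 0.555 d⁻¹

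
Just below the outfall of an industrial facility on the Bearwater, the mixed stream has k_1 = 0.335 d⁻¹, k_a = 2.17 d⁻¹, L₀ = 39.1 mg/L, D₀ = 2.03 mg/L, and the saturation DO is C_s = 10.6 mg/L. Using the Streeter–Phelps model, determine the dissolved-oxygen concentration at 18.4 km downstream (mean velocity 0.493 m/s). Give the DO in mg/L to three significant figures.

Travel time t = x/v = 18.4 km / (0.493 m/s) = 18400 m / 0.493 m/s = 37320 s = 0.4320 d.
k_1 L₀/(k_a−k_1) = 0.335×39.1/(2.17−0.335) = 13.10/1.835 = 7.138 mg/L.
e^(−k_1 t) = e^(−0.335×0.4320) = 0.8653; e^(−k_a t) = e^(−2.17×0.4320) = 0.3917.
D = 7.138 × (0.8653 − 0.3917) + 2.03 × 0.3917 = 3.381 + 0.7951 = 4.176 mg/L.
DO = C_s − D = 10.6 − 4.176 = 6.424 mg/L.

DO ≈ 6.42 mg/L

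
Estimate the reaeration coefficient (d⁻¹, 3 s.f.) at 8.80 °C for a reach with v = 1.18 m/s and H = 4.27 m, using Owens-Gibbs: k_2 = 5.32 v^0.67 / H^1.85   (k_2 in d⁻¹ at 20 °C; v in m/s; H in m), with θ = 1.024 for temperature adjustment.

k_2 ≈ 0.311 d⁻¹

k_2(20) = 5.32 × 1.18^0.67 / 4.27^1.85 = 5.32 × 1.117 / 14.67 = 0.4053 d⁻¹.
k_2(8.80) = 0.4053 × 1.024^(8.80−20) = 0.4053 × 0.7667 = 0.3108 d⁻¹.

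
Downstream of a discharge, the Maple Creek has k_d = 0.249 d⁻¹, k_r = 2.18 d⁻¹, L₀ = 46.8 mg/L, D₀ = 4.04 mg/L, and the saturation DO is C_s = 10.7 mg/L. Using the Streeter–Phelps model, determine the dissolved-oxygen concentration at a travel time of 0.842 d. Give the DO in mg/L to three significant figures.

k_d L₀/(k_r−k_d) = 0.249×46.8/(2.18−0.249) = 11.65/1.931 = 6.035 mg/L.
e^(−k_d t) = e^(−0.249×0.8420) = 0.8109; e^(−k_r t) = e^(−2.18×0.8420) = 0.1595.
D = 6.035 × (0.8109 − 0.1595) + 4.04 × 0.1595 = 3.931 + 0.6445 = 4.575 mg/L.
DO = C_s − D = 10.7 − 4.575 = 6.125 mg/L.

DO ≈ 6.12 mg/L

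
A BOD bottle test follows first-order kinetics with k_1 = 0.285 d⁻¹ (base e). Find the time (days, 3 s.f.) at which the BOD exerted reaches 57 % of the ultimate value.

t ≈ 2.96 d

y/L₀ = 1 − e^(−k_1 t) = 0.57 ⇒ e^(−k_1 t) = 0.430
t = −ln(0.430) / 0.285 = 0.8440 / 0.285 = 2.961 d.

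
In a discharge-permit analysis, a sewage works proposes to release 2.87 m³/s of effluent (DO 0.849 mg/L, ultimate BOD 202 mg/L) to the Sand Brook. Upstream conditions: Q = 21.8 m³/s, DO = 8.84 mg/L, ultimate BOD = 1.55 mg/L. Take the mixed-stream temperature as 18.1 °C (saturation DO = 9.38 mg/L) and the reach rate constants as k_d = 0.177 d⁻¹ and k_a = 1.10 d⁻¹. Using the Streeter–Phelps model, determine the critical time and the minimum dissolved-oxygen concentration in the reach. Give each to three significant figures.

t_c ≈ 1.58 d; minimum DO ≈ 6.35 mg/L

Mixed DO = (21.8×8.84 + 2.87×0.849)/(21.8+2.87) = 195.1/24.67 = 7.910 mg/L.
Mixed L₀ = (21.8×1.55 + 2.87×202)/(24.67) = 613.5/24.67 = 24.87 mg/L.
Initial deficit D₀ = C_s − DO₀ = 9.38 − 7.910 = 1.470 mg/L.
t_c = (1/0.9230) ln[(1.10/0.177)(1 − 1.470×0.9230/(0.177×24.87))] = 1.083 × ln(4.300) = 1.580 d.
D_c = (0.177/1.10) × 24.87 × e^(−0.177×1.580) = 0.1609 × 24.87 × 0.7560 = 3.025 mg/L.
Minimum DO = 9.38 − 3.025 = 6.355 mg/L.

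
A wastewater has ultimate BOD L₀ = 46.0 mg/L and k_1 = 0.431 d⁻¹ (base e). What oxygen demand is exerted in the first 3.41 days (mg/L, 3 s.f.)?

y_t = L₀(1 − e^(−k_1 t)) = 46.0 × (1 − e^(−0.431×3.41))
= 46.0 × (1 − 0.2300) = 46.0 × 0.7700 = 35.42 mg/L.

y ≈ 35.4 mg/L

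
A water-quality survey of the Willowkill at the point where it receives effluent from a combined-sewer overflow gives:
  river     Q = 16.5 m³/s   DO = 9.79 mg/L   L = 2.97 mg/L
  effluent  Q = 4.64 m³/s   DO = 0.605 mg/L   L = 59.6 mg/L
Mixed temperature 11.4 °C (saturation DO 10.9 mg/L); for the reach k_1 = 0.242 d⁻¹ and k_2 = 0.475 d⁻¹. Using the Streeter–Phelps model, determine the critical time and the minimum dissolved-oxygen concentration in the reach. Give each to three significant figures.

t_c ≈ 1.96 d; minimum DO ≈ 6.02 mg/L

Mixed DO = (16.5×9.79 + 4.64×0.605)/(16.5+4.64) = 164.3/21.14 = 7.774 mg/L.
Mixed L₀ = (16.5×2.97 + 4.64×59.6)/(21.14) = 325.5/21.14 = 15.40 mg/L.
Initial deficit D₀ = C_s − DO₀ = 10.9 − 7.774 = 3.126 mg/L.
t_c = (1/0.2330) ln[(0.475/0.242)(1 − 3.126×0.2330/(0.242×15.40))] = 4.292 × ln(1.579) = 1.961 d.
D_c = (0.242/0.475) × 15.40 × e^(−0.242×1.961) = 0.5095 × 15.40 × 0.6222 = 4.881 mg/L.
Minimum DO = 10.9 − 4.881 = 6.019 mg/L.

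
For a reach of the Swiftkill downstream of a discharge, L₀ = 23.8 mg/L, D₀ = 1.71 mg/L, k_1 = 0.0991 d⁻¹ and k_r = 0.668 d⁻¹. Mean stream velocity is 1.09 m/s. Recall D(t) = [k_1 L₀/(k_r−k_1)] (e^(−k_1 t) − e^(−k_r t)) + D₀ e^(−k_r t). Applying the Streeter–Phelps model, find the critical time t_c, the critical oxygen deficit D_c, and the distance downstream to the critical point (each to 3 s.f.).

t_c ≈ 2.42 d; D_c ≈ 2.78 mg/L; x_c ≈ 228 km

With k_r/k_1 = 6.741 and 1 − D₀(k_r−k_1)/(k_1 L₀) = 0.5875,
t_c = ln(6.741 × 0.5875) / (0.668 − 0.0991) = ln(3.960) / 0.5689 = 1.376/0.5689 = 2.419 d.
L(t_c) = L₀ e^(−k_1 t_c) = 23.8 × 0.7868 = 18.73 mg/L, and at the critical point k_r D_c = k_1 L, so D_c = (0.0991/0.668) × 18.73 = 2.778 mg/L.
x_c = v t_c = 1.09 m/s × 2.419 d × 86400 s/d = 227800 m ≈ 228 km.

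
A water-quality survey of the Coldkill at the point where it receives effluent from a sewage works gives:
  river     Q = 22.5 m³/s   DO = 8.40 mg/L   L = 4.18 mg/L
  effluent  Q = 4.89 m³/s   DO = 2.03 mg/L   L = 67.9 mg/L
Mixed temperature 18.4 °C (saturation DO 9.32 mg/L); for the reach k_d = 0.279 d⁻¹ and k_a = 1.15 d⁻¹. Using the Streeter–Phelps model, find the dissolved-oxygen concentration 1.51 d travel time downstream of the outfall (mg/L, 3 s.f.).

DO ≈ 6.57 mg/L

Mixed DO = (22.5×8.40 + 4.89×2.03)/(22.5+4.89) = 198.9/27.39 = 7.263 mg/L.
Mixed L₀ = (22.5×4.18 + 4.89×67.9)/(27.39) = 426.1/27.39 = 15.56 mg/L.
Initial deficit D₀ = C_s − DO₀ = 9.32 − 7.263 = 2.057 mg/L.
D(1.51) = [0.279×15.56/(1.15−0.279)](e^(−0.279×1.51) − e^(−1.15×1.51)) + 2.057 e^(−1.15×1.51)
= 4.983 × (0.6562 − 0.1761) + 2.057 × 0.1761 = 2.754 mg/L.
DO = 9.32 − 2.754 = 6.566 mg/L.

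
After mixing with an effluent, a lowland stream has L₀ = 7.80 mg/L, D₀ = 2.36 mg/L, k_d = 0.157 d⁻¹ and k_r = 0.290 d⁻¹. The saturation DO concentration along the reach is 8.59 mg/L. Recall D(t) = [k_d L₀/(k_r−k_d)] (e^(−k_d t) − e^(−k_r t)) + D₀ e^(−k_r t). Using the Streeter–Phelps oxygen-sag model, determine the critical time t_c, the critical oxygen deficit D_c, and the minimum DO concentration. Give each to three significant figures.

t_c ≈ 2.39 d; D_c ≈ 2.90 mg/L; min DO ≈ 5.69 mg/L

t_c = [1/(k_r−k_d)] ln[(k_r/k_d)(1 − D₀(k_r−k_d)/(k_d L₀))]
= [1/(0.290−0.157)] ln[(0.290/0.157)(1 − 2.36×0.1330/(0.157×7.80))]
= (1/0.1330) ln[1.847 × 0.7437] = 7.519 × ln(1.374) = 7.519 × 0.3175 = 2.387 d.
L(t_c) = L₀ e^(−k_d t_c) = 7.80 × 0.6874 = 5.362 mg/L, and at the critical point k_r D_c = k_d L, so D_c = (0.157/0.290) × 5.362 = 2.903 mg/L.
Minimum DO = C_s − D_c = 8.59 − 2.903 = 5.687 mg/L.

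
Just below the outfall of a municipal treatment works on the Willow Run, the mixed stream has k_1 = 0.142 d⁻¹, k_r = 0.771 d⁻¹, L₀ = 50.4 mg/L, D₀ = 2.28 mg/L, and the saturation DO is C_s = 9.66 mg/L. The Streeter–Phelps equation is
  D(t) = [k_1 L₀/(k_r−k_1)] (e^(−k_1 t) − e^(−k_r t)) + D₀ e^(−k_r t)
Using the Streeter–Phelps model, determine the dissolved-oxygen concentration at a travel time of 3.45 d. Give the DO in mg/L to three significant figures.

DO ≈ 3.33 mg/L

k_1 L₀/(k_r−k_1) = 0.142×50.4/(0.771−0.142) = 7.157/0.6290 = 11.38 mg/L.
e^(−k_1 t) = e^(−0.142×3.450) = 0.6127; e^(−k_r t) = e^(−0.771×3.450) = 0.06995.
D = 11.38 × (0.6127 − 0.06995) + 2.28 × 0.06995 = 6.175 + 0.1595 = 6.335 mg/L.
DO = C_s − D = 9.66 − 6.335 = 3.325 mg/L.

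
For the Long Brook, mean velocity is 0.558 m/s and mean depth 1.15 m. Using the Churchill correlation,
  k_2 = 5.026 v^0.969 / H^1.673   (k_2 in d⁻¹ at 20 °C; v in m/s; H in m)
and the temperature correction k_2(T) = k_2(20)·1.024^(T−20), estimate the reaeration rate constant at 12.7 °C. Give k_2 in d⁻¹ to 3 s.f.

k_2 ≈ 1.90 d⁻¹

k_2(20) = 5.026 × 0.558^0.969 / 1.15^1.673 = 5.026 × 0.5682 / 1.263 = 2.260 d⁻¹.
k_2(12.7) = 2.260 × 1.024^(12.7−20) = 2.260 × 0.8410 = 1.901 d⁻¹.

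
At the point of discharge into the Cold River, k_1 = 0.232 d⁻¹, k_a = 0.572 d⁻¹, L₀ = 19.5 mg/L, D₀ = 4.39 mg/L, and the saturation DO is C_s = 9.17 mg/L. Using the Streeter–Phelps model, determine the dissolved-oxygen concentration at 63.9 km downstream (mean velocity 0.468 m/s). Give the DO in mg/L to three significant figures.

Travel time t = x/v = 63.9 km / (0.468 m/s) = 63900 m / 0.468 m/s = 136500 s = 1.580 d.
k_1 L₀/(k_a−k_1) = 0.232×19.5/(0.572−0.232) = 4.524/0.3400 = 13.31 mg/L.
e^(−k_1 t) = e^(−0.232×1.580) = 0.6931; e^(−k_a t) = e^(−0.572×1.580) = 0.4050.
D = 13.31 × (0.6931 − 0.4050) + 4.39 × 0.4050 = 3.833 + 1.778 = 5.611 mg/L.
DO = C_s − D = 9.17 − 5.611 = 3.559 mg/L.

DO ≈ 3.56 mg/L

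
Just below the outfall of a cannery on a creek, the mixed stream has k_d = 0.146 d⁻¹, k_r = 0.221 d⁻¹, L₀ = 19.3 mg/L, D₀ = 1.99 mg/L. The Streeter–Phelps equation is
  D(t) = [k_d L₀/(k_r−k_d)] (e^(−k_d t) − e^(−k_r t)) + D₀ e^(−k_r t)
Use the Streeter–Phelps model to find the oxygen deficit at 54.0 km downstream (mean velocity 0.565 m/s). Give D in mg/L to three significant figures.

D ≈ 4.10 mg/L

Travel time t = x/v = 54.0 km / (0.565 m/s) = 54000 m / 0.565 m/s = 95580 s = 1.106 d.
k_d L₀/(k_r−k_d) = 0.146×19.3/(0.221−0.146) = 2.818/0.07500 = 37.57 mg/L.
e^(−k_d t) = e^(−0.146×1.106) = 0.8509; e^(−k_r t) = e^(−0.221×1.106) = 0.7831.
D = 37.57 × (0.8509 − 0.7831) + 1.99 × 0.7831 = 2.545 + 1.558 = 4.104 mg/L.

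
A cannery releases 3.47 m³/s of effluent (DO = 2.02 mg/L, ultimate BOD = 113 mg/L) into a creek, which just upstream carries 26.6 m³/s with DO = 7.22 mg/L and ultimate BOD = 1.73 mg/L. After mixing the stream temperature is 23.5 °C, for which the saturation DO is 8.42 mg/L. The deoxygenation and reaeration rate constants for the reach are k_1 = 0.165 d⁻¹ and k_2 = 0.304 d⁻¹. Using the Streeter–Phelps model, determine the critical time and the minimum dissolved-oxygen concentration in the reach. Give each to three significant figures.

Mixed DO = (26.6×7.22 + 3.47×2.02)/(26.6+3.47) = 199.1/30.07 = 6.620 mg/L.
Mixed L₀ = (26.6×1.73 + 3.47×113)/(30.07) = 438.1/30.07 = 14.57 mg/L.
Initial deficit D₀ = C_s − DO₀ = 8.42 − 6.620 = 1.800 mg/L.
t_c = (1/0.1390) ln[(0.304/0.165)(1 − 1.800×0.1390/(0.165×14.57))] = 7.194 × ln(1.651) = 3.606 d.
D_c = (0.165/0.304) × 14.57 × e^(−0.165×3.606) = 0.5428 × 14.57 × 0.5516 = 4.362 mg/L.
Minimum DO = 8.42 − 4.362 = 4.058 mg/L.

t_c ≈ 3.61 d; minimum DO ≈ 4.06 mg/L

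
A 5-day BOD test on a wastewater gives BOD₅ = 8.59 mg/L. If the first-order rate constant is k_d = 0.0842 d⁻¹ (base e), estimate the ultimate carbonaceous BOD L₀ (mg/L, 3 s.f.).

L₀ ≈ 25.0 mg/L

BOD₅ = L₀(1 − e^(−5k_d)) ⇒ L₀ = BOD₅ / (1 − e^(−5×0.0842))
= 8.59 / (1 − 0.6564) = 8.59 / 0.3436 = 25.00 mg/L.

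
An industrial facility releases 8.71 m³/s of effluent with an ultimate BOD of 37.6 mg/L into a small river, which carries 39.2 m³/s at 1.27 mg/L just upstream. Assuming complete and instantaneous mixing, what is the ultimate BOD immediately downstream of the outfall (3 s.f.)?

7.87 mg/L

Flow-weighted mixing: C = (Q_r C_r + Q_w C_w)/(Q_r + Q_w)
= (39.2×1.27 + 8.71×37.6)/(39.2 + 8.71) = 377.3/47.91 = 7.875 mg/L.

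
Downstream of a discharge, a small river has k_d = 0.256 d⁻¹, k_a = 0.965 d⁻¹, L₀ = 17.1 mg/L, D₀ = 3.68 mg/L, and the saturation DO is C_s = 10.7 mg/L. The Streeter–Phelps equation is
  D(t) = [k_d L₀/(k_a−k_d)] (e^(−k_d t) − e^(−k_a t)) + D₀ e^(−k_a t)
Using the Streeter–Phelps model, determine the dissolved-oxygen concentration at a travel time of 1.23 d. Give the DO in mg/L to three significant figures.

DO ≈ 6.95 mg/L

k_d L₀/(k_a−k_d) = 0.256×17.1/(0.965−0.256) = 4.378/0.7090 = 6.174 mg/L.
e^(−k_d t) = e^(−0.256×1.230) = 0.7299; e^(−k_a t) = e^(−0.965×1.230) = 0.3052.
D = 6.174 × (0.7299 − 0.3052) + 3.68 × 0.3052 = 2.622 + 1.123 = 3.745 mg/L.
DO = C_s − D = 10.7 − 3.745 = 6.955 mg/L.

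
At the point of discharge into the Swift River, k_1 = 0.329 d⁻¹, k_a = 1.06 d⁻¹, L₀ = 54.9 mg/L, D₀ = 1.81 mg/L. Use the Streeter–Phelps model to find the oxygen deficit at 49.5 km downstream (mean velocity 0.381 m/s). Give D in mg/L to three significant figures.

Travel time t = x/v = 49.5 km / (0.381 m/s) = 49500 m / 0.381 m/s = 129900 s = 1.504 d.
k_1 L₀/(k_a−k_1) = 0.329×54.9/(1.06−0.329) = 18.06/0.7310 = 24.71 mg/L.
e^(−k_1 t) = e^(−0.329×1.504) = 0.6097; e^(−k_a t) = e^(−1.06×1.504) = 0.2031.
D = 24.71 × (0.6097 − 0.2031) + 1.81 × 0.2031 = 10.05 + 0.3677 = 10.41 mg/L.

D ≈ 10.4 mg/L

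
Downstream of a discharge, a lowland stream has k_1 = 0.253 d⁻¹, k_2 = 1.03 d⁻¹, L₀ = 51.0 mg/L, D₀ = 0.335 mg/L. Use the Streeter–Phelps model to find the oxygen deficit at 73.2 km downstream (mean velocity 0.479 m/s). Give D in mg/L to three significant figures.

Travel time t = x/v = 73.2 km / (0.479 m/s) = 73200 m / 0.479 m/s = 152800 s = 1.769 d.
k_1 L₀/(k_2−k_1) = 0.253×51.0/(1.03−0.253) = 12.90/0.7770 = 16.61 mg/L.
e^(−k_1 t) = e^(−0.253×1.769) = 0.6392; e^(−k_2 t) = e^(−1.03×1.769) = 0.1617.
D = 16.61 × (0.6392 − 0.1617) + 0.335 × 0.1617 = 7.929 + 0.05418 = 7.984 mg/L.

D ≈ 7.98 mg/L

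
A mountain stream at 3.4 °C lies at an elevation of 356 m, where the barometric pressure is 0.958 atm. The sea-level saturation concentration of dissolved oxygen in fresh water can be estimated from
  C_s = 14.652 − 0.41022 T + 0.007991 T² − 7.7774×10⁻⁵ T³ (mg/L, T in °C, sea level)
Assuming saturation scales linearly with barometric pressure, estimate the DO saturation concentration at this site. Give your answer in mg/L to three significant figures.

C_s ≈ 12.8 mg/L

At sea level: C_s = 14.652 − 0.41022×3.4 + 0.007991×3.4² − 7.7774×10⁻⁵×3.4³ = 13.35 mg/L.
Pressure correction: C_s' = 13.35 × 0.958 = 12.79 mg/L.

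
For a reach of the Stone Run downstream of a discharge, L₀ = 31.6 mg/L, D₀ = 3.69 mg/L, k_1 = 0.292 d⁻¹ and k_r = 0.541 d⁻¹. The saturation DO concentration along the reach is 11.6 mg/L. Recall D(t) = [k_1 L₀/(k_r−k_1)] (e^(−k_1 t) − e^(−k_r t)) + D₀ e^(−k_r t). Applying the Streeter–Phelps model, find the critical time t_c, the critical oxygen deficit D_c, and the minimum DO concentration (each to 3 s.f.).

t_c ≈ 2.06 d; D_c ≈ 9.36 mg/L; min DO ≈ 2.24 mg/L

With k_r/k_1 = 1.853 and 1 − D₀(k_r−k_1)/(k_1 L₀) = 0.9004,
t_c = ln(1.853 × 0.9004) / (0.541 − 0.292) = ln(1.668) / 0.2490 = 0.5118/0.2490 = 2.055 d.
D_c = (k_1/k_r) L₀ e^(−k_1 t_c) = (0.292/0.541) × 31.6 × e^(−0.292×2.055) = 0.5397 × 31.6 × 0.5487 = 9.359 mg/L.
Minimum DO = C_s − D_c = 11.6 − 9.359 = 2.241 mg/L.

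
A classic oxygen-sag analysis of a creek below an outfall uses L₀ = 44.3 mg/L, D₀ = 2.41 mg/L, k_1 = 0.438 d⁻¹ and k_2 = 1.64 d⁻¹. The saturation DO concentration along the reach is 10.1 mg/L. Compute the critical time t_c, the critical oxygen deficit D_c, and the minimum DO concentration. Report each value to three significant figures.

With k_2/k_1 = 3.744 and 1 − D₀(k_2−k_1)/(k_1 L₀) = 0.8507,
t_c = ln(3.744 × 0.8507) / (1.64 − 0.438) = ln(3.185) / 1.202 = 1.159/1.202 = 0.9638 d.
D_c = (k_1/k_2) L₀ e^(−k_1 t_c) = (0.438/1.64) × 44.3 × e^(−0.438×0.9638) = 0.2671 × 44.3 × 0.6556 = 7.757 mg/L.
Minimum DO = C_s − D_c = 10.1 − 7.757 = 2.343 mg/L.

t_c ≈ 0.964 d; D_c ≈ 7.76 mg/L; min DO ≈ 2.34 mg/L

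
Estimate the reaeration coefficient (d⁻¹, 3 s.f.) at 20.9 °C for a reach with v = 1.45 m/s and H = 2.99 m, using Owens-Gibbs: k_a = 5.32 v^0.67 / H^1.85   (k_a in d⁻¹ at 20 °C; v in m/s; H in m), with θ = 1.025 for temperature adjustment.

k_a(20) = 5.32 × 1.45^0.67 / 2.99^1.85 = 5.32 × 1.283 / 7.586 = 0.8996 d⁻¹.
k_a(20.9) = 0.8996 × 1.025^(20.9−20) = 0.8996 × 1.022 = 0.9198 d⁻¹.

k_a ≈ 0.920 d⁻¹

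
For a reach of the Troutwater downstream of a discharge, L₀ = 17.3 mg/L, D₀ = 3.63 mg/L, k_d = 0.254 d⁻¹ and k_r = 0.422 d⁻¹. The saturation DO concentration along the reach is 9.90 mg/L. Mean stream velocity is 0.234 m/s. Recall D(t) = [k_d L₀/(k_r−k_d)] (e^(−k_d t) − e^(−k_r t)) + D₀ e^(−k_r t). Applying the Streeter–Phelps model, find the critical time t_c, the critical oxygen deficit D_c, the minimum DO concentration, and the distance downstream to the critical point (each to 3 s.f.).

With k_r/k_d = 1.661 and 1 − D₀(k_r−k_d)/(k_d L₀) = 0.8612,
t_c = ln(1.661 × 0.8612) / (0.422 − 0.254) = ln(1.431) / 0.1680 = 0.3583/0.1680 = 2.133 d.
L(t_c) = L₀ e^(−k_d t_c) = 17.3 × 0.5818 = 10.06 mg/L, and at the critical point k_r D_c = k_d L, so D_c = (0.254/0.422) × 10.06 = 6.058 mg/L.
Minimum DO = C_s − D_c = 9.90 − 6.058 = 3.842 mg/L.
x_c = v t_c = 0.234 m/s × 2.133 d × 86400 s/d = 43110 m ≈ 43.1 km.

t_c ≈ 2.13 d; D_c ≈ 6.06 mg/L; min DO ≈ 3.84 mg/L; x_c ≈ 43.1 km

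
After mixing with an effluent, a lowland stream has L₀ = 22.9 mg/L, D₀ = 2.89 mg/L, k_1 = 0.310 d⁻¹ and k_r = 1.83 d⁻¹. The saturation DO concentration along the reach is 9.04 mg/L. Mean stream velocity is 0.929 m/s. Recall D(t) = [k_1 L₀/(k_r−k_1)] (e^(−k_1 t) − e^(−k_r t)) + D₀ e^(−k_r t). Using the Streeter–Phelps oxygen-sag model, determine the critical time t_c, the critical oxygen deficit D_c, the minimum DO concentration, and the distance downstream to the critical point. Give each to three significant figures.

t_c = [1/(k_r−k_1)] ln[(k_r/k_1)(1 − D₀(k_r−k_1)/(k_1 L₀))]
= [1/(1.83−0.310)] ln[(1.83/0.310)(1 − 2.89×1.520/(0.310×22.9))]
= (1/1.520) ln[5.903 × 0.3812] = 0.6579 × ln(2.250) = 0.6579 × 0.8111 = 0.5336 d.
D_c = (k_1/k_r) L₀ e^(−k_1 t_c) = (0.310/1.83) × 22.9 × e^(−0.310×0.5336) = 0.1694 × 22.9 × 0.8475 = 3.288 mg/L.
Minimum DO = C_s − D_c = 9.04 − 3.288 = 5.752 mg/L.
x_c = v t_c = 0.929 m/s × 0.5336 d × 86400 s/d = 42830 m ≈ 42.8 km.

t_c ≈ 0.534 d; D_c ≈ 3.29 mg/L; min DO ≈ 5.75 mg/L; x_c ≈ 42.8 km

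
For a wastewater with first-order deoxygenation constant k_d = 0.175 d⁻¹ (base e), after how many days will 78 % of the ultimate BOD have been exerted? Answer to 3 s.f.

t ≈ 8.65 d

y/L₀ = 1 − e^(−k_d t) = 0.78 ⇒ e^(−k_d t) = 0.220
t = −ln(0.220) / 0.175 = 1.514 / 0.175 = 8.652 d.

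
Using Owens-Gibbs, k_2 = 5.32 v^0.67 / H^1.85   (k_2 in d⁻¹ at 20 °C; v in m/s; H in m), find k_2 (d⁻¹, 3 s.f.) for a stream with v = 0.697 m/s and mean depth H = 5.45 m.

k_2 ≈ 0.181 d⁻¹

k_2 = 5.32 × 0.697^0.67 / 5.45^1.85 = 5.32 × 0.7852 / 23.03 = 0.1814 d⁻¹.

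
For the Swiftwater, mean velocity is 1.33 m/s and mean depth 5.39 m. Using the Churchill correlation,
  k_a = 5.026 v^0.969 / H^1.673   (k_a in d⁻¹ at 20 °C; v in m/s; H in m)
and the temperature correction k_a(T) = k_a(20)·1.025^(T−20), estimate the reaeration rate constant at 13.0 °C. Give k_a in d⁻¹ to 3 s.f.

k_a(20) = 5.026 × 1.33^0.969 / 5.39^1.673 = 5.026 × 1.318 / 16.75 = 0.3956 d⁻¹.
k_a(13.0) = 0.3956 × 1.025^(13.0−20) = 0.3956 × 0.8413 = 0.3328 d⁻¹.

k_a ≈ 0.333 d⁻¹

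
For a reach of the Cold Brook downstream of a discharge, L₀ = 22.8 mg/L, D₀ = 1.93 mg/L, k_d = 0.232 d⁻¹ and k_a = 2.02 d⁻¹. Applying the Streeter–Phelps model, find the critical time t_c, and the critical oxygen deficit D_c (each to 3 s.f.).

With k_a/k_d = 8.707 and 1 − D₀(k_a−k_d)/(k_d L₀) = 0.3476,
t_c = ln(8.707 × 0.3476) / (2.02 − 0.232) = ln(3.027) / 1.788 = 1.107/1.788 = 0.6194 d.
L(t_c) = L₀ e^(−k_d t_c) = 22.8 × 0.8661 = 19.75 mg/L, and at the critical point k_a D_c = k_d L, so D_c = (0.232/2.02) × 19.75 = 2.268 mg/L.

t_c ≈ 0.619 d; D_c ≈ 2.27 mg/L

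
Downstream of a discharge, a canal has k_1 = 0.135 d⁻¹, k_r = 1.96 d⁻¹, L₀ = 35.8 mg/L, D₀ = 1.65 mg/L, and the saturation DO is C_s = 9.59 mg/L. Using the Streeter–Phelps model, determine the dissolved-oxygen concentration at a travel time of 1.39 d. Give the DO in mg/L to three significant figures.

k_1 L₀/(k_r−k_1) = 0.135×35.8/(1.96−0.135) = 4.833/1.825 = 2.648 mg/L.
e^(−k_1 t) = e^(−0.135×1.390) = 0.8289; e^(−k_r t) = e^(−1.96×1.390) = 0.06559.
D = 2.648 × (0.8289 − 0.06559) + 1.65 × 0.06559 = 2.021 + 0.1082 = 2.130 mg/L.
DO = C_s − D = 9.59 − 2.130 = 7.460 mg/L.

DO ≈ 7.46 mg/L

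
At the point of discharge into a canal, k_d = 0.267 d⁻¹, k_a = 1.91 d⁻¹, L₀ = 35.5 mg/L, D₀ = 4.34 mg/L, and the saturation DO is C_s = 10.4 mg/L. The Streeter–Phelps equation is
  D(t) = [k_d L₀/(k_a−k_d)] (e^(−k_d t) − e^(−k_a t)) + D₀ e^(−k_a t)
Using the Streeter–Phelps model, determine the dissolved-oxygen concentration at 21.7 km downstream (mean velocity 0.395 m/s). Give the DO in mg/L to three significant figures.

Travel time t = x/v = 21.7 km / (0.395 m/s) = 21700 m / 0.395 m/s = 54940 s = 0.6358 d.
k_d L₀/(k_a−k_d) = 0.267×35.5/(1.91−0.267) = 9.479/1.643 = 5.769 mg/L.
e^(−k_d t) = e^(−0.267×0.6358) = 0.8439; e^(−k_a t) = e^(−1.91×0.6358) = 0.2969.
D = 5.769 × (0.8439 − 0.2969) + 4.34 × 0.2969 = 3.156 + 1.288 = 4.444 mg/L.
DO = C_s − D = 10.4 − 4.444 = 5.956 mg/L.

DO ≈ 5.96 mg/L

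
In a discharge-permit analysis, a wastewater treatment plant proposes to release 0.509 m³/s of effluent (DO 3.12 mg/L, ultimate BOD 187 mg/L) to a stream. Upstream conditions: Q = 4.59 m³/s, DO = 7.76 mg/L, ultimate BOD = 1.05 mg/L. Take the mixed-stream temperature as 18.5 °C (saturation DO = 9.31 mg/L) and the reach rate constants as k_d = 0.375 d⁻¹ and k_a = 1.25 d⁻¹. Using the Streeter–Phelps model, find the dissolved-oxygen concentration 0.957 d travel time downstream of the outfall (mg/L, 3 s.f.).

Mixed DO = (4.59×7.76 + 0.509×3.12)/(4.59+0.509) = 37.21/5.099 = 7.297 mg/L.
Mixed L₀ = (4.59×1.05 + 0.509×187)/(5.099) = 100.0/5.099 = 19.61 mg/L.
Initial deficit D₀ = C_s − DO₀ = 9.31 − 7.297 = 2.013 mg/L.
D(0.957) = [0.375×19.61/(1.25−0.375)](e^(−0.375×0.957) − e^(−1.25×0.957)) + 2.013 e^(−1.25×0.957)
= 8.405 × (0.6985 − 0.3023) + 2.013 × 0.3023 = 3.938 mg/L.
DO = 9.31 − 3.938 = 5.372 mg/L.

DO ≈ 5.37 mg/L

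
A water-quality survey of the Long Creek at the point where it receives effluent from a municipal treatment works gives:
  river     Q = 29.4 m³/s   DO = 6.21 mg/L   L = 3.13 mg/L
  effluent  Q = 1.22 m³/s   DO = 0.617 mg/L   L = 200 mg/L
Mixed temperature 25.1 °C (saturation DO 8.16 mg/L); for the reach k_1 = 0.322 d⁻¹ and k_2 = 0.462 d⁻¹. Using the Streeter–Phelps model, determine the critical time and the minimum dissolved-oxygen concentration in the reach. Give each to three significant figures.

Mixed DO = (29.4×6.21 + 1.22×0.617)/(29.4+1.22) = 183.3/30.62 = 5.987 mg/L.
Mixed L₀ = (29.4×3.13 + 1.22×200)/(30.62) = 336.0/30.62 = 10.97 mg/L.
Initial deficit D₀ = C_s − DO₀ = 8.16 − 5.987 = 2.173 mg/L.
t_c = (1/0.1400) ln[(0.462/0.322)(1 − 2.173×0.1400/(0.322×10.97))] = 7.143 × ln(1.311) = 1.936 d.
D_c = (0.322/0.462) × 10.97 × e^(−0.322×1.936) = 0.6970 × 10.97 × 0.5362 = 4.101 mg/L.
Minimum DO = 8.16 − 4.101 = 4.059 mg/L.

t_c ≈ 1.94 d; minimum DO ≈ 4.06 mg/L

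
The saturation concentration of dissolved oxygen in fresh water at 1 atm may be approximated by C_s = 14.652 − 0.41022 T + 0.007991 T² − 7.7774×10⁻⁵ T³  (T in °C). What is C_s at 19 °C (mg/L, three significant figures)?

C_s ≈ 9.21 mg/L

C_s = 14.652 − 0.41022×19 + 0.007991×19² − 7.7774×10⁻⁵×19³ = 9.209 mg/L.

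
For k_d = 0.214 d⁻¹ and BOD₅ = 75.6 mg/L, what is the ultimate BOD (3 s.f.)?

BOD₅ = L₀(1 − e^(−5k_d)) ⇒ L₀ = BOD₅ / (1 − e^(−5×0.214))
= 75.6 / (1 − 0.3430) = 75.6 / 0.6570 = 115.1 mg/L.

L₀ ≈ 115 mg/L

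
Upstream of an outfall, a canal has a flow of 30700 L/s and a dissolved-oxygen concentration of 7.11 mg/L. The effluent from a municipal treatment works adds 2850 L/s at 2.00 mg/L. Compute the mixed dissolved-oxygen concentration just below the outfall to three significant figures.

Flow-weighted mixing: C = (Q_r C_r + Q_w C_w)/(Q_r + Q_w)
= (30700×7.11 + 2850×2.00)/(30700 + 2850) = 224000/33550 = 6.676 mg/L.

6.68 mg/L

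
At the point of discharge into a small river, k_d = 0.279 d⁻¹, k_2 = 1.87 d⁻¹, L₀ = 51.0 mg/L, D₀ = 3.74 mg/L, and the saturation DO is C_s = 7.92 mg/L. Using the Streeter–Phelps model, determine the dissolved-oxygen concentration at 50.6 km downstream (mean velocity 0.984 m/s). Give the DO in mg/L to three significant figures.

Travel time t = x/v = 50.6 km / (0.984 m/s) = 50600 m / 0.984 m/s = 51420 s = 0.5952 d.
k_d L₀/(k_2−k_d) = 0.279×51.0/(1.87−0.279) = 14.23/1.591 = 8.943 mg/L.
e^(−k_d t) = e^(−0.279×0.5952) = 0.8470; e^(−k_2 t) = e^(−1.87×0.5952) = 0.3286.
D = 8.943 × (0.8470 − 0.3286) + 3.74 × 0.3286 = 4.636 + 1.229 = 5.865 mg/L.
DO = C_s − D = 7.92 − 5.865 = 2.055 mg/L.

DO ≈ 2.05 mg/L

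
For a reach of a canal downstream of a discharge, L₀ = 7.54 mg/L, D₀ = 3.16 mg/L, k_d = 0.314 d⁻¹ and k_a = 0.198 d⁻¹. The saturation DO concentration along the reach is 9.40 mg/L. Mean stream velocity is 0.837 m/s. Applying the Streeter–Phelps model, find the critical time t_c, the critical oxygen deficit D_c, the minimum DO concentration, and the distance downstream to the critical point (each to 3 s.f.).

t_c = [1/(k_a−k_d)] ln[(k_a/k_d)(1 − D₀(k_a−k_d)/(k_d L₀))]
= [1/(0.198−0.314)] ln[(0.198/0.314)(1 − 3.16×-0.1160/(0.314×7.54))]
= (1/-0.1160) ln[0.6306 × 1.155] = -8.621 × ln(0.7282) = -8.621 × -0.3172 = 2.734 d.
D_c = (k_d/k_a) L₀ e^(−k_d t_c) = (0.314/0.198) × 7.54 × e^(−0.314×2.734) = 1.586 × 7.54 × 0.4238 = 5.067 mg/L.
Minimum DO = C_s − D_c = 9.40 − 5.067 = 4.333 mg/L.
x_c = v t_c = 0.837 m/s × 2.734 d × 86400 s/d = 197700 m ≈ 198 km.

t_c ≈ 2.73 d; D_c ≈ 5.07 mg/L; min DO ≈ 4.33 mg/L; x_c ≈ 198 km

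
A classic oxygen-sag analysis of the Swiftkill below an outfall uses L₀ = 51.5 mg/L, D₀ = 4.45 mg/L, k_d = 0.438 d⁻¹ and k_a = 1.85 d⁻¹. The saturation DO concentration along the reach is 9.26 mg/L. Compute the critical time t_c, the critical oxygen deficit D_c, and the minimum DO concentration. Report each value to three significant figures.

t_c = [1/(k_a−k_d)] ln[(k_a/k_d)(1 − D₀(k_a−k_d)/(k_d L₀))]
= [1/(1.85−0.438)] ln[(1.85/0.438)(1 − 4.45×1.412/(0.438×51.5))]
= (1/1.412) ln[4.224 × 0.7214] = 0.7082 × ln(3.047) = 0.7082 × 1.114 = 0.7891 d.
L(t_c) = L₀ e^(−k_d t_c) = 51.5 × 0.7078 = 36.45 mg/L, and at the critical point k_a D_c = k_d L, so D_c = (0.438/1.85) × 36.45 = 8.630 mg/L.
Minimum DO = C_s − D_c = 9.26 − 8.630 = 0.6301 mg/L.

t_c ≈ 0.789 d; D_c ≈ 8.63 mg/L; min DO ≈ 0.630 mg/L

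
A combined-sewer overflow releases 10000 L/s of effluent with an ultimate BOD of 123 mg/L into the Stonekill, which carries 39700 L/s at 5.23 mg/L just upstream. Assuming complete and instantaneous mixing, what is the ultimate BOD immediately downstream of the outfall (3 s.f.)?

Flow-weighted mixing: C = (Q_r C_r + Q_w C_w)/(Q_r + Q_w)
= (39700×5.23 + 10000×123)/(39700 + 10000) = 1.438×10^6/49700 = 28.93 mg/L.

28.9 mg/L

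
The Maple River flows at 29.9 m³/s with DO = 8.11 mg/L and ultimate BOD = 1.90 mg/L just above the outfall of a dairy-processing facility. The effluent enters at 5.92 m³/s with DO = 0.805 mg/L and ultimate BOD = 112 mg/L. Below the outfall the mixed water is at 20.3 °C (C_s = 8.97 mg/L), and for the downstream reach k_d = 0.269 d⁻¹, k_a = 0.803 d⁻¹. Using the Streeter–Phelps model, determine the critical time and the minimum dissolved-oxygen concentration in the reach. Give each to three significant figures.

Mixed DO = (29.9×8.11 + 5.92×0.805)/(29.9+5.92) = 247.3/35.82 = 6.903 mg/L.
Mixed L₀ = (29.9×1.90 + 5.92×112)/(35.82) = 719.8/35.82 = 20.10 mg/L.
Initial deficit D₀ = C_s − DO₀ = 8.97 − 6.903 = 2.067 mg/L.
t_c = (1/0.5340) ln[(0.803/0.269)(1 − 2.067×0.5340/(0.269×20.10))] = 1.873 × ln(2.376) = 1.620 d.
D_c = (0.269/0.803) × 20.10 × e^(−0.269×1.620) = 0.3350 × 20.10 × 0.6467 = 4.354 mg/L.
Minimum DO = 8.97 − 4.354 = 4.616 mg/L.

t_c ≈ 1.62 d; minimum DO ≈ 4.62 mg/L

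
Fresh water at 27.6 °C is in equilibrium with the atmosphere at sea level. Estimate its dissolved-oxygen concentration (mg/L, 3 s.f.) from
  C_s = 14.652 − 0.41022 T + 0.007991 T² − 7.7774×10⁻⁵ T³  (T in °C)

C_s = 14.652 − 0.41022×27.6 + 0.007991×27.6² − 7.7774×10⁻⁵×27.6³ = 7.782 mg/L.

C_s ≈ 7.78 mg/L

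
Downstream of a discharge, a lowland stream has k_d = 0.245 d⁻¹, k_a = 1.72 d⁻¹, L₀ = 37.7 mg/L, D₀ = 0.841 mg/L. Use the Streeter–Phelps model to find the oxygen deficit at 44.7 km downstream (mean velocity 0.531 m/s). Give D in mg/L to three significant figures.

Travel time t = x/v = 44.7 km / (0.531 m/s) = 44700 m / 0.531 m/s = 84180 s = 0.9743 d.
k_d L₀/(k_a−k_d) = 0.245×37.7/(1.72−0.245) = 9.237/1.475 = 6.262 mg/L.
e^(−k_d t) = e^(−0.245×0.9743) = 0.7876; e^(−k_a t) = e^(−1.72×0.9743) = 0.1872.
D = 6.262 × (0.7876 − 0.1872) + 0.841 × 0.1872 = 3.760 + 0.1574 = 3.918 mg/L.

D ≈ 3.92 mg/L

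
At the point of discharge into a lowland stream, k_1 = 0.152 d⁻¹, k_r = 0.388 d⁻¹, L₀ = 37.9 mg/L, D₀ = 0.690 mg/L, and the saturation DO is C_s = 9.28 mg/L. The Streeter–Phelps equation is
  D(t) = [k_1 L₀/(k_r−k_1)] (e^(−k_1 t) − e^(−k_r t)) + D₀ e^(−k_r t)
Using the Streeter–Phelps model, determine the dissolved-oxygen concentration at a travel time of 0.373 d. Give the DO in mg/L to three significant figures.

k_1 L₀/(k_r−k_1) = 0.152×37.9/(0.388−0.152) = 5.761/0.2360 = 24.41 mg/L.
e^(−k_1 t) = e^(−0.152×0.3730) = 0.9449; e^(−k_r t) = e^(−0.388×0.3730) = 0.8653.
D = 24.41 × (0.9449 − 0.8653) + 0.690 × 0.8653 = 1.944 + 0.5970 = 2.541 mg/L.
DO = C_s − D = 9.28 − 2.541 = 6.739 mg/L.

DO ≈ 6.74 mg/L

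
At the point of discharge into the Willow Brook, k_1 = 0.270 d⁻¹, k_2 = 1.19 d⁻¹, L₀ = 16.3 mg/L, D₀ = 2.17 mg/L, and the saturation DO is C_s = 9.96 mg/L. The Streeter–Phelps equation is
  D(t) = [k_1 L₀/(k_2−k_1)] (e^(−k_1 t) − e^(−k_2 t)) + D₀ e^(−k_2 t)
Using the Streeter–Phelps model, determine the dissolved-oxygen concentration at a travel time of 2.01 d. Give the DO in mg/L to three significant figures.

DO ≈ 7.42 mg/L

k_1 L₀/(k_2−k_1) = 0.270×16.3/(1.19−0.270) = 4.401/0.9200 = 4.784 mg/L.
e^(−k_1 t) = e^(−0.270×2.010) = 0.5812; e^(−k_2 t) = e^(−1.19×2.010) = 0.09146.
D = 4.784 × (0.5812 − 0.09146) + 2.17 × 0.09146 = 2.343 + 0.1985 = 2.541 mg/L.
DO = C_s − D = 9.96 − 2.541 = 7.419 mg/L.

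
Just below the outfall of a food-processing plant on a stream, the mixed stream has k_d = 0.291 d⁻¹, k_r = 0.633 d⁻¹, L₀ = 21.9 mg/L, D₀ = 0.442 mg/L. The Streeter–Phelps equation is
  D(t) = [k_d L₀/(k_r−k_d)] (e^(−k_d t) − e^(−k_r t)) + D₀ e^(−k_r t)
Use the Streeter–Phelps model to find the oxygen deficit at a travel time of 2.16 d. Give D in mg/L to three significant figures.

D ≈ 5.30 mg/L

k_d L₀/(k_r−k_d) = 0.291×21.9/(0.633−0.291) = 6.373/0.3420 = 18.63 mg/L.
e^(−k_d t) = e^(−0.291×2.160) = 0.5334; e^(−k_r t) = e^(−0.633×2.160) = 0.2548.
D = 18.63 × (0.5334 − 0.2548) + 0.442 × 0.2548 = 5.191 + 0.1126 = 5.303 mg/L.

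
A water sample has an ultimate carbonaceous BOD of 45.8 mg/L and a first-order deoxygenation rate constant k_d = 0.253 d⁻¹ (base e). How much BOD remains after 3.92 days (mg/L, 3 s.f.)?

L ≈ 17.0 mg/L

L_t = L₀ e^(−k_d t) = 45.8 × e^(−0.253×3.92) = 45.8 × 0.3709 = 16.99 mg/L.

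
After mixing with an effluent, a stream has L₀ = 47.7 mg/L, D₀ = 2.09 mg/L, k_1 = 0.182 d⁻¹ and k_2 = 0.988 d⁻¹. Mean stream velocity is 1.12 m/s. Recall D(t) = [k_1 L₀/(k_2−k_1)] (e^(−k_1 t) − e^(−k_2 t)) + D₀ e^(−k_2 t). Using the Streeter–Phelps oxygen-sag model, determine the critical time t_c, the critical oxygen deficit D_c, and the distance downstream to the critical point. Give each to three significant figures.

With k_2/k_1 = 5.429 and 1 − D₀(k_2−k_1)/(k_1 L₀) = 0.8060,
t_c = ln(5.429 × 0.8060) / (0.988 − 0.182) = ln(4.375) / 0.8060 = 1.476/0.8060 = 1.831 d.
D_c = (k_1/k_2) L₀ e^(−k_1 t_c) = (0.182/0.988) × 47.7 × e^(−0.182×1.831) = 0.1842 × 47.7 × 0.7166 = 6.296 mg/L.
x_c = v t_c = 1.12 m/s × 1.831 d × 86400 s/d = 177200 m ≈ 177 km.

t_c ≈ 1.83 d; D_c ≈ 6.30 mg/L; x_c ≈ 177 km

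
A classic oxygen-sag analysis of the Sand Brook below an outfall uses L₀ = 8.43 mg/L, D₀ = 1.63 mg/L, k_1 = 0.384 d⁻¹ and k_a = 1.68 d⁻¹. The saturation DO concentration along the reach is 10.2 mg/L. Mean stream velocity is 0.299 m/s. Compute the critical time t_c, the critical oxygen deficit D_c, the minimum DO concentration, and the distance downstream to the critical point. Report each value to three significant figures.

t_c = [1/(k_a−k_1)] ln[(k_a/k_1)(1 − D₀(k_a−k_1)/(k_1 L₀))]
= [1/(1.68−0.384)] ln[(1.68/0.384)(1 − 1.63×1.296/(0.384×8.43))]
= (1/1.296) ln[4.375 × 0.3474] = 0.7716 × ln(1.520) = 0.7716 × 0.4187 = 0.3231 d.
L(t_c) = L₀ e^(−k_1 t_c) = 8.43 × 0.8833 = 7.446 mg/L, and at the critical point k_a D_c = k_1 L, so D_c = (0.384/1.68) × 7.446 = 1.702 mg/L.
Minimum DO = C_s − D_c = 10.2 − 1.702 = 8.498 mg/L.
x_c = v t_c = 0.299 m/s × 0.3231 d × 86400 s/d = 8346 m ≈ 8.35 km.

t_c ≈ 0.323 d; D_c ≈ 1.70 mg/L; min DO ≈ 8.50 mg/L; x_c ≈ 8.35 km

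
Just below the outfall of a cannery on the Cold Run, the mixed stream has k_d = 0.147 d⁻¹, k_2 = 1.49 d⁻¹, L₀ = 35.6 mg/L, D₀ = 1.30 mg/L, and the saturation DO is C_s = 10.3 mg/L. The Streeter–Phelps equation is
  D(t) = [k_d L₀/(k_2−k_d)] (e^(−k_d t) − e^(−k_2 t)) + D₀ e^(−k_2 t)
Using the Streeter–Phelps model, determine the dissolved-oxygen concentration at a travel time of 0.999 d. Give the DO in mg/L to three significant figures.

DO ≈ 7.52 mg/L

k_d L₀/(k_2−k_d) = 0.147×35.6/(1.49−0.147) = 5.233/1.343 = 3.897 mg/L.
e^(−k_d t) = e^(−0.147×0.9990) = 0.8634; e^(−k_2 t) = e^(−1.49×0.9990) = 0.2257.
D = 3.897 × (0.8634 − 0.2257) + 1.30 × 0.2257 = 2.485 + 0.2934 = 2.778 mg/L.
DO = C_s − D = 10.3 − 2.778 = 7.522 mg/L.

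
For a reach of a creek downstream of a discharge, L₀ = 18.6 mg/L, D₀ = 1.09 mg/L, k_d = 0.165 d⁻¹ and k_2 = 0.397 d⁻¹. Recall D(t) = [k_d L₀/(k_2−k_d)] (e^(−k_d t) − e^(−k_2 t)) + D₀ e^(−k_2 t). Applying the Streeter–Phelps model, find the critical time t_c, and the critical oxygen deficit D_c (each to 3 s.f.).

t_c ≈ 3.41 d; D_c ≈ 4.40 mg/L

t_c = [1/(k_2−k_d)] ln[(k_2/k_d)(1 − D₀(k_2−k_d)/(k_d L₀))]
= [1/(0.397−0.165)] ln[(0.397/0.165)(1 − 1.09×0.2320/(0.165×18.6))]
= (1/0.2320) ln[2.406 × 0.9176] = 4.310 × ln(2.208) = 4.310 × 0.7920 = 3.414 d.
D_c = (k_d/k_2) L₀ e^(−k_d t_c) = (0.165/0.397) × 18.6 × e^(−0.165×3.414) = 0.4156 × 18.6 × 0.5693 = 4.401 mg/L.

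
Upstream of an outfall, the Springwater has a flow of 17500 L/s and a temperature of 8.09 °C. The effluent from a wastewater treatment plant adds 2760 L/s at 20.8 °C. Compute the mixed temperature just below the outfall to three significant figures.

Flow-weighted mixing: C = (Q_r C_r + Q_w C_w)/(Q_r + Q_w)
= (17500×8.09 + 2760×20.8)/(17500 + 2760) = 199000/20260 = 9.821 °C.

9.82 °C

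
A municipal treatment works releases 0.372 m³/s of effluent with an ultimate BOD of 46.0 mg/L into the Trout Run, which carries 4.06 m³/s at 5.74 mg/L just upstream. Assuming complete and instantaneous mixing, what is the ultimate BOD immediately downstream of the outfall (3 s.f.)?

Flow-weighted mixing: C = (Q_r C_r + Q_w C_w)/(Q_r + Q_w)
= (4.06×5.74 + 0.372×46.0)/(4.06 + 0.372) = 40.42/4.432 = 9.119 mg/L.

9.12 mg/L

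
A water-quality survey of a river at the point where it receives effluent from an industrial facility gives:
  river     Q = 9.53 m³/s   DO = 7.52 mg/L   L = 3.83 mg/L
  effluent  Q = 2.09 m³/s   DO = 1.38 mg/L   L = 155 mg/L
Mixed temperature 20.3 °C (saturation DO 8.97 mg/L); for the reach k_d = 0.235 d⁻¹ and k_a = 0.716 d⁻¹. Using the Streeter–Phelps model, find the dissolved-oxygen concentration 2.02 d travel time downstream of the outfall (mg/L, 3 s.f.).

Mixed DO = (9.53×7.52 + 2.09×1.38)/(9.53+2.09) = 74.55/11.62 = 6.416 mg/L.
Mixed L₀ = (9.53×3.83 + 2.09×155)/(11.62) = 360.4/11.62 = 31.02 mg/L.
Initial deficit D₀ = C_s − DO₀ = 8.97 − 6.416 = 2.554 mg/L.
D(2.02) = [0.235×31.02/(0.716−0.235)](e^(−0.235×2.02) − e^(−0.716×2.02)) + 2.554 e^(−0.716×2.02)
= 15.16 × (0.6221 − 0.2354) + 2.554 × 0.2354 = 6.461 mg/L.
DO = 8.97 − 6.461 = 2.509 mg/L.

DO ≈ 2.51 mg/L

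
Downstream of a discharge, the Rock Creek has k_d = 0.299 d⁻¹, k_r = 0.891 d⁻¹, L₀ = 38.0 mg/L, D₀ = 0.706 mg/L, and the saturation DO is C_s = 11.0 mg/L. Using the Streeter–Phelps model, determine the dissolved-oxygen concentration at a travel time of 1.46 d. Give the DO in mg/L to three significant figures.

k_d L₀/(k_r−k_d) = 0.299×38.0/(0.891−0.299) = 11.36/0.5920 = 19.19 mg/L.
e^(−k_d t) = e^(−0.299×1.460) = 0.6463; e^(−k_r t) = e^(−0.891×1.460) = 0.2723.
D = 19.19 × (0.6463 − 0.2723) + 0.706 × 0.2723 = 7.177 + 0.1922 = 7.370 mg/L.
DO = C_s − D = 11.0 − 7.370 = 3.630 mg/L.

DO ≈ 3.63 mg/L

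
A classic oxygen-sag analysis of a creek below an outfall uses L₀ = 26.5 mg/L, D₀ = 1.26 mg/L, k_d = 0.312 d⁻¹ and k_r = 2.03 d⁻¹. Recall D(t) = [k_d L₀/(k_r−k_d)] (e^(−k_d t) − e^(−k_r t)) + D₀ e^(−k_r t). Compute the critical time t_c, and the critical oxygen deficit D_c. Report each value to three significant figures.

t_c ≈ 0.913 d; D_c ≈ 3.06 mg/L

t_c = [1/(k_r−k_d)] ln[(k_r/k_d)(1 − D₀(k_r−k_d)/(k_d L₀))]
= [1/(2.03−0.312)] ln[(2.03/0.312)(1 − 1.26×1.718/(0.312×26.5))]
= (1/1.718) ln[6.506 × 0.7382] = 0.5821 × ln(4.803) = 0.5821 × 1.569 = 0.9134 d.
D_c = (k_d/k_r) L₀ e^(−k_d t_c) = (0.312/2.03) × 26.5 × e^(−0.312×0.9134) = 0.1537 × 26.5 × 0.7520 = 3.063 mg/L.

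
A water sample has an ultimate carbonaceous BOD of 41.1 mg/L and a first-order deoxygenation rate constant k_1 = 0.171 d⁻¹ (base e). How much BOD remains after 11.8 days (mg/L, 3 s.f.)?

L_t = L₀ e^(−k_1 t) = 41.1 × e^(−0.171×11.8) = 41.1 × 0.1329 = 5.464 mg/L.

L ≈ 5.46 mg/L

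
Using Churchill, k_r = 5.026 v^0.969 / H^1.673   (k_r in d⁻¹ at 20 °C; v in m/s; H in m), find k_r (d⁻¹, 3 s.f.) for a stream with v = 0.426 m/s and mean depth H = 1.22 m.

k_r = 5.026 × 0.426^0.969 / 1.22^1.673 = 5.026 × 0.4374 / 1.395 = 1.576 d⁻¹.

k_r ≈ 1.58 d⁻¹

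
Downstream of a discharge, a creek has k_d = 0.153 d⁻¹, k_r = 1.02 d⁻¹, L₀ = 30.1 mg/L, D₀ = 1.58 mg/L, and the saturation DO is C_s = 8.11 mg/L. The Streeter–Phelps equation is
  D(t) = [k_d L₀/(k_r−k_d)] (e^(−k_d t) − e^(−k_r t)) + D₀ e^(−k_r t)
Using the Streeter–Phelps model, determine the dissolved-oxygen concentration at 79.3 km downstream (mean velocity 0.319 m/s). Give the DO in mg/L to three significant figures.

DO ≈ 4.89 mg/L

Travel time t = x/v = 79.3 km / (0.319 m/s) = 79300 m / 0.319 m/s = 248600 s = 2.877 d.
k_d L₀/(k_r−k_d) = 0.153×30.1/(1.02−0.153) = 4.605/0.8670 = 5.312 mg/L.
e^(−k_d t) = e^(−0.153×2.877) = 0.6439; e^(−k_r t) = e^(−1.02×2.877) = 0.05314.
D = 5.312 × (0.6439 − 0.05314) + 1.58 × 0.05314 = 3.138 + 0.08397 = 3.222 mg/L.
DO = C_s − D = 8.11 − 3.222 = 4.888 mg/L.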